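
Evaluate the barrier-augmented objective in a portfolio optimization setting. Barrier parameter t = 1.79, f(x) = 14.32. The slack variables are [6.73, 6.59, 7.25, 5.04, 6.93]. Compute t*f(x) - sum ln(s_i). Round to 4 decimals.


Step 1: Compute log-barrier.
ln values: [1.9066, 1.8856, 1.981, 1.6174, 1.9359]
phi = -(1.9066 + 1.8856 + 1.981 + 1.6174 + 1.9359) = -9.3264
Step 2: Compute augmented objective.
t*f(x) = 1.79*14.32 = 25.6328
Total = 25.6328 - 9.3264 = 16.3064


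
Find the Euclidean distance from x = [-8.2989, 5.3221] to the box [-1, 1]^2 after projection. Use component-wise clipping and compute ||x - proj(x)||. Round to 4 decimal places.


Project each component onto [-1, 1].
clip(-8.2989) = -1.0, clip(5.3221) = 1.0
Projection = [-1.0, 1.0]
Squared diffs: [53.2739, 18.6805]
Distance = sqrt(71.9544) = 8.4826


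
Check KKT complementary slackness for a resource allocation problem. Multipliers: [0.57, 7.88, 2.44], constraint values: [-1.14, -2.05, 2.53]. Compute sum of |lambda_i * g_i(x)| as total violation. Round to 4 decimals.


KKT complementary slackness check:
lambda_1 * g_1 = 0.57 * -1.14 = -0.6498
lambda_2 * g_2 = 7.88 * -2.05 = -16.154
lambda_3 * g_3 = 2.44 * 2.53 = 6.1732
Total violation = 0.6498 + 16.154 + 6.1732 = 22.977


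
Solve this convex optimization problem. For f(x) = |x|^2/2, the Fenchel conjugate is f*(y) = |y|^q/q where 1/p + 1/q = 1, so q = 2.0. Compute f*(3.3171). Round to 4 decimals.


The conjugate exponent q satisfies 1/p + 1/q = 1.
p = 2, so q = 2/(2 - 1) = 2.0
|y|^q = 3.3171^2.0 = 11.0032
f*(3.3171) = 11.0032 / 2.0 = 5.5016


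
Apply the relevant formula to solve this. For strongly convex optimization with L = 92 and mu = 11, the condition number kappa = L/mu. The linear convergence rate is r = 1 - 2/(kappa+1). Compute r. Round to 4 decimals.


Step 1: Compute the condition number.
kappa = L/mu = 92/11 = 8.3636
Step 2: Compute the convergence rate.
r = 1 - 2/(kappa + 1) = 1 - 2*mu/(L + mu) = (L - mu)/(L + mu) = 81/103 = 0.7864


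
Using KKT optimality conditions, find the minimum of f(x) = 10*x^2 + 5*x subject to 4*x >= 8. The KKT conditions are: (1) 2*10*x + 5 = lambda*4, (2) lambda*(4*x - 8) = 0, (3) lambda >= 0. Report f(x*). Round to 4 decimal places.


Step 1: Try lambda = 0 (constraint inactive).
x_unc = -5/(2*10) = -0.25
Check: 4*-0.25 = -1.0 < 8 -- violated!
Step 2: Constraint must be active: 4*x = 8
x* = 8/4 = 2.0
lambda = (2*10*2.0 + 5)/4 = 11.25
Step 3: Compute optimal value.
f(x*) = 10*2.0^2 + 5*2.0 = 50.0


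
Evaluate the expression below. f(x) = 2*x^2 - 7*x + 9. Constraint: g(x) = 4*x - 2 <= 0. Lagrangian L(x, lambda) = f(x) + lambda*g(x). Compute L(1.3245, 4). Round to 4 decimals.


Step 1: Evaluate f(x).
f(1.3245) = 2*1.3245^2 - 7*1.3245 + 9 = 3.2371
Step 2: Evaluate g(x).
g(1.3245) = 4*1.3245 - 2 = 3.298
Step 3: Compute Lagrangian.
L = 3.2371 + 4*3.298 = 16.4291


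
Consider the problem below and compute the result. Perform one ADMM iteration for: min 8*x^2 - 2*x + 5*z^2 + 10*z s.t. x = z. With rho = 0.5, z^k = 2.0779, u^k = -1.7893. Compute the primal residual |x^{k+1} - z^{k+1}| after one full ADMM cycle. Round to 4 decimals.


ADMM iteration with rho = 0.5, z^k = 2.0779, u^k = -1.7893
Step 1: x-update.
Minimize 8*x^2 - 2*x + (0.5/2)*(x - 2.0779 - 1.7893)^2
FOC: (2*8 + 0.5)*x = 2 + 0.5*(2.0779 + 1.7893)
x^{k+1} = 0.2384
Step 2: z-update.
Minimize 5*z^2 + 10*z + (0.5/2)*(0.2384 - z - 1.7893)^2
FOC: (2*5 + 0.5)*z = -10 + 0.5*(0.2384 - 1.7893)
z^{k+1} = -1.0262
Step 3: u-update.
u^{k+1} = -1.7893 + 0.2384 + 1.0262 = -0.5247
Step 4: Primal residual = |0.2384 + 1.0262| = 1.2646


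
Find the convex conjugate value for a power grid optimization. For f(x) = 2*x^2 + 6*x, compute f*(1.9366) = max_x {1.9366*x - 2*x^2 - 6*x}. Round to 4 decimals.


f*(y) = sup_x {y*x - a*x^2 - b*x} = sup_x {(y-b)*x - a*x^2}
FOC: (y - b) - 2a*x = 0 => x* = (y - b)/(2a)
x* = (1.9366 - 6)/(2*2) = -1.0159
f*(1.9366) = (y-b)^2/(4a) = (1.9366 - 6)^2/(4*2)
= 16.5112/8 = 2.0639


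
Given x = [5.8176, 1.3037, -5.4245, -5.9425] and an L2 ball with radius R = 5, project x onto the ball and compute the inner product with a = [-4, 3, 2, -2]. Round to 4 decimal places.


Step 1: Compute ||x|| (intermediates to 6 decimals).
||x|| = sqrt(5.8176^2 + 1.3037^2 + (-5.4245)^2 + (-5.9425)^2) = 10.014121
Step 2: Project.
Since ||x|| > R, scale = R/||x|| = 5/10.014121 = 0.499295, proj(x) = scale * x
proj(x) = [2.904699, 0.650931, -2.708426, -2.967061]
Step 3: Dot product.
a^T * proj(x) = -4*2.904699 + 3*0.650931 + 2*(-2.708426) - 2*(-2.967061) = -9.1487


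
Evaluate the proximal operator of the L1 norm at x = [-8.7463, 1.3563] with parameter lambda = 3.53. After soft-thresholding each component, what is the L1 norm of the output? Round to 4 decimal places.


Soft-thresholding with lambda = 3.53:
prox(-8.7463) = sign(-8.7463)*max(|-8.7463| - 3.53, 0) = -5.2163
prox(1.3563) = sign(1.3563)*max(|1.3563| - 3.53, 0) = 0.0
prox(x) = [-5.2163, 0.0]
||prox(x)||_1 = 5.2163 + 0.0 = 5.2163


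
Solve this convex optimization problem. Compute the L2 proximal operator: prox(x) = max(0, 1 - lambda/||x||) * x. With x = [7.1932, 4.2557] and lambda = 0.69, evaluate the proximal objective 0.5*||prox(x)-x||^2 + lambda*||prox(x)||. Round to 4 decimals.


Step 1: Compute ||x||.
||x|| = 8.3578
Step 2: Compute scaling factor.
scale = max(0, 1 - 0.69/8.3578) = 0.9174
Step 3: prox(x) = [6.5993, 3.9044]
||prox(x)|| = 7.6678
Step 4: Proximal objective.
0.5*||prox-x||^2 = 0.2381
lambda*||prox|| = 5.2908
Total = 5.5288


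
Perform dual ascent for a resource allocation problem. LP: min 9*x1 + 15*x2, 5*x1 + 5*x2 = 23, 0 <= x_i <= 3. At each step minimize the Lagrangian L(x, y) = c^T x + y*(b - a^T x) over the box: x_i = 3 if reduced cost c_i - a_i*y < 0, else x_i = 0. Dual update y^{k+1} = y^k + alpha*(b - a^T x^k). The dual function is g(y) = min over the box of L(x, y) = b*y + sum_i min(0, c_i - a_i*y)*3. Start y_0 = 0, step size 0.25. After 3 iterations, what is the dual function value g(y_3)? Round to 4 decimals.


Dual ascent for LP: min 9*x1 + 15*x2, 5*x1 + 5*x2 = 23, 0 <= x_i <= 3
Step 1: y^k = 0.0, reduced costs: (9.0, 15.0)
  x^k = (0.0, 0.0), subgradient = b - a^T x = 23.0
  y^{k+1} = 0.0 + 0.25*23.0 = 5.75
Step 2: y^k = 5.75, reduced costs: (-19.75, -13.75)
  x^k = (3.0, 3.0), subgradient = b - a^T x = -7.0
  y^{k+1} = 5.75 + 0.25*-7.0 = 4.0
Step 3: y^k = 4.0, reduced costs: (-11.0, -5.0)
  x^k = (3.0, 3.0), subgradient = b - a^T x = -7.0
  y^{k+1} = 4.0 + 0.25*-7.0 = 2.25
Dual objective at y_3 = 2.25: reduced costs (-2.25, 3.75), box minimizer x = (3.0, 0.0)
g(y_3) = b*y + (c1 - a1*y)*x1 + (c2 - a2*y)*x2 = 23*2.25 + (-2.25)*3.0 + 3.75*0.0 = 51.75 - 6.75 + 0.0 = 45.0


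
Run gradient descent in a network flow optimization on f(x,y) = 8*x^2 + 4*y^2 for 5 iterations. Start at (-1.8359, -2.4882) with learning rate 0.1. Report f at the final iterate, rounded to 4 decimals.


Gradient descent on f(x,y) = 8*x^2 + 4*y^2.
Starting point: (-1.8359, -2.4882), alpha = 0.1
Step 1: grad_x = 2*8*-1.8359 = -29.3744, grad_y = 2*4*-2.4882 = -19.9056
  x_1 = -1.8359 - 0.1*-29.3744 = 1.1015
  y_1 = -2.4882 - 0.1*-19.9056 = -0.4976
Step 2: grad_x = 2*8*1.1015 = 17.6246, grad_y = 2*4*-0.4976 = -3.9811
  x_2 = 1.1015 - 0.1*17.6246 = -0.6609
  y_2 = -0.4976 - 0.1*-3.9811 = -0.0995
Step 3: grad_x = 2*8*-0.6609 = -10.5748, grad_y = 2*4*-0.0995 = -0.7962
  x_3 = -0.6609 - 0.1*-10.5748 = 0.3966
  y_3 = -0.0995 - 0.1*-0.7962 = -0.0199
Step 4: grad_x = 2*8*0.3966 = 6.3449, grad_y = 2*4*-0.0199 = -0.1592
  x_4 = 0.3966 - 0.1*6.3449 = -0.2379
  y_4 = -0.0199 - 0.1*-0.1592 = -0.004
Step 5: grad_x = 2*8*-0.2379 = -3.8069, grad_y = 2*4*-0.004 = -0.0318
  x_5 = -0.2379 - 0.1*-3.8069 = 0.1428
  y_5 = -0.004 - 0.1*-0.0318 = -0.0008
f(0.1428, -0.0008) = 8*0.1428^2 + 4*(-0.0008)^2 = 0.163


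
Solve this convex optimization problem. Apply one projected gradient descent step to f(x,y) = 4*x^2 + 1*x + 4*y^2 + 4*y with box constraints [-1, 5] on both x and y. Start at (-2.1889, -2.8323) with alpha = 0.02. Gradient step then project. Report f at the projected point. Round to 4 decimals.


Step 1: Compute gradient at (-2.1889, -2.8323).
grad_x = 2*4*-2.1889 + 1 = -16.5112
grad_y = 2*4*-2.8323 + 4 = -18.6584
Step 2: Gradient step.
x_raw = -2.1889 - 0.02*-16.5112 = -1.8587
y_raw = -2.8323 - 0.02*-18.6584 = -2.4591
Step 3: Project onto [-1, 5].
x_proj = clip(-1.8587) = -1.0
y_proj = clip(-2.4591) = -1.0
Step 4: Evaluate f.
f(-1.0, -1.0) = 3.0


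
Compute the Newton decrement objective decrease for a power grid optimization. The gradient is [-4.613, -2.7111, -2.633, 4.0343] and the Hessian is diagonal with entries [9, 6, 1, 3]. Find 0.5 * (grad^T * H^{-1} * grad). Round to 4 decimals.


Step 1: H is diagonal, so H^(-1) * g = [-0.5126, -0.4519, -2.633, 1.3448].
Step 2: g^T H^(-1) g = sum_i g_i^2 / H_ii
  = (-4.613)^2/9 + (-2.7111)^2/6 + (-2.633)^2/1 + (4.0343)^2/3
  = 2.3644 + 1.225 + 6.9327 + 5.4252 = 15.9473
Step 3: Objective decrease = 0.5 * g^T H^(-1) g = 7.9737


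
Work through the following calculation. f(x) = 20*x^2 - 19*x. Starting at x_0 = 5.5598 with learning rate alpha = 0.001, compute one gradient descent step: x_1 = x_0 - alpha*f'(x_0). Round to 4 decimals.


We compute the gradient at x_0 and apply the update.
f'(x) = 40*x - 19
f'(5.5598) = 40*5.5598 - 19 = 203.392
x_1 = 5.5598 - 0.001*203.392 = 5.3564


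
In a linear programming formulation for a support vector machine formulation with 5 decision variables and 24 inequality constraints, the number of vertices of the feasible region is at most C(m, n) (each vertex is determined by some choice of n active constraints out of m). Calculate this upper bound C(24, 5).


Each vertex corresponds to some choice of n active constraints out of m, so the number of vertices is at most C(m, n) = m! / (n!(m-n)!).
m = 24, n = 5
Numerator: 24 * 23 * 22 * 21 * 20
Denominator: 5! = 120
C(24, 5) = 42504


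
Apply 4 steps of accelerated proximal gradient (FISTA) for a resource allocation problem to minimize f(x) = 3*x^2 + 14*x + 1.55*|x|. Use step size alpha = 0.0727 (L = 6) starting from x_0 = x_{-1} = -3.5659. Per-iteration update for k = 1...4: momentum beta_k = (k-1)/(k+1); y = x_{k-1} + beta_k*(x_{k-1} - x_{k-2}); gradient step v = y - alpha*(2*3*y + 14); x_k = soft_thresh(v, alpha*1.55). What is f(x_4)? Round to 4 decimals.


FISTA on f(x) = 3*x^2 + 14*x + 1.55*|x|
L = 6, alpha = 0.0727
Iteration 1: beta = 0.0, y = -3.5659 + 0.0*(-3.5659 + 3.5659) = -3.5659
  grad(y) = -7.3954, v = y - alpha*grad = -3.0283
  prox(v) = soft_thresh(-3.0283, 0.1127) = -2.9156
Iteration 2: beta = 0.3333, y = -2.9156 + 0.3333*(-2.9156 + 3.5659) = -2.6988
  grad(y) = -2.1928, v = y - alpha*grad = -2.5394
  prox(v) = soft_thresh(-2.5394, 0.1127) = -2.4267
Iteration 3: beta = 0.5, y = -2.4267 + 0.5*(-2.4267 + 2.9156) = -2.1823
  grad(y) = 0.9065, v = y - alpha*grad = -2.2482
  prox(v) = soft_thresh(-2.2482, 0.1127) = -2.1355
Iteration 4: beta = 0.6, y = -2.1355 + 0.6*(-2.1355 + 2.4267) = -1.9607
  grad(y) = 2.2356, v = y - alpha*grad = -2.1233
  prox(v) = soft_thresh(-2.1233, 0.1127) = -2.0106
f(x_4) = 3*(-2.0106)^2 + 14*(-2.0106) + 1.55*|-2.0106| = -12.9044


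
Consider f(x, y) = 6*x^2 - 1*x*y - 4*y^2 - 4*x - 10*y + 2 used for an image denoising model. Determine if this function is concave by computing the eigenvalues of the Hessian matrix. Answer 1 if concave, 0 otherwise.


The Hessian of f(x,y) = 6*x^2 - 1*x*y - 4*y^2 - 4*x - 10*y + 2 is:
H = [[12, -1], [-1, -8]]
Trace = 12 - 8 = 4
Determinant = 12*-8 - (-1)^2 = -97
Discriminant = (4)^2 - 4*-97 = 404.0
Eigenvalues: lambda_1 = -8.0499, lambda_2 = 12.0499
The function is not concave.

0


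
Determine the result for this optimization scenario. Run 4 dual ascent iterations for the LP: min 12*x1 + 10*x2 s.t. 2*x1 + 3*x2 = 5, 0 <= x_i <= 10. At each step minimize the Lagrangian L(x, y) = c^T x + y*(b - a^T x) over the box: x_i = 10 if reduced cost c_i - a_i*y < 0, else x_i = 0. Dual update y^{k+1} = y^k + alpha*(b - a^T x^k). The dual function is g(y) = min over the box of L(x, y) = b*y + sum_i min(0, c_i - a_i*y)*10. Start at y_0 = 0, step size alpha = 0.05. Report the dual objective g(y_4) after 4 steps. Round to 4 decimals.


Dual ascent for LP: min 12*x1 + 10*x2, 2*x1 + 3*x2 = 5, 0 <= x_i <= 10
Step 1: y^k = 0.0, reduced costs: (12.0, 10.0)
  x^k = (0.0, 0.0), subgradient = b - a^T x = 5.0
  y^{k+1} = 0.0 + 0.05*5.0 = 0.25
Step 2: y^k = 0.25, reduced costs: (11.5, 9.25)
  x^k = (0.0, 0.0), subgradient = b - a^T x = 5.0
  y^{k+1} = 0.25 + 0.05*5.0 = 0.5
Step 3: y^k = 0.5, reduced costs: (11.0, 8.5)
  x^k = (0.0, 0.0), subgradient = b - a^T x = 5.0
  y^{k+1} = 0.5 + 0.05*5.0 = 0.75
Step 4: y^k = 0.75, reduced costs: (10.5, 7.75)
  x^k = (0.0, 0.0), subgradient = b - a^T x = 5.0
  y^{k+1} = 0.75 + 0.05*5.0 = 1.0
Dual objective at y_4 = 1.0: reduced costs (10.0, 7.0), box minimizer x = (0.0, 0.0)
g(y_4) = b*y + (c1 - a1*y)*x1 + (c2 - a2*y)*x2 = 5*1.0 + 10.0*0.0 + 7.0*0.0 = 5.0 + 0.0 + 0.0 = 5.0


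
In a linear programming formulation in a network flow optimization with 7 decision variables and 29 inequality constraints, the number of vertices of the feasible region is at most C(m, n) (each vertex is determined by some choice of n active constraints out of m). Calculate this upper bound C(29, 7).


Each vertex corresponds to some choice of n active constraints out of m, so the number of vertices is at most C(m, n) = m! / (n!(m-n)!).
m = 29, n = 7
Numerator: 29 * 28 * 27 * 26 * 25 * 24 * 23
Denominator: 7! = 5040
C(29, 7) = 1560780


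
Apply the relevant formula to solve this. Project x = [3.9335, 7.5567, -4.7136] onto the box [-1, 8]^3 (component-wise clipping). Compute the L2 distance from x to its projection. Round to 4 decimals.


Project each component onto [-1, 8].
clip(3.9335) = 3.9335, clip(7.5567) = 7.5567, clip(-4.7136) = -1.0
Projection = [3.9335, 7.5567, -1.0]
Squared diffs: [0.0, 0.0, 13.7908]
Distance = sqrt(13.7908) = 3.7136


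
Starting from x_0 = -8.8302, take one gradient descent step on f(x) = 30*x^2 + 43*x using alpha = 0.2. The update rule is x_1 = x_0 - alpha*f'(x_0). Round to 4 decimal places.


We compute the gradient at x_0 and apply the update.
f'(x) = 60*x + 43
f'(-8.8302) = 60*-8.8302 + 43 = -486.812
x_1 = -8.8302 - 0.2*-486.812 = 88.5322


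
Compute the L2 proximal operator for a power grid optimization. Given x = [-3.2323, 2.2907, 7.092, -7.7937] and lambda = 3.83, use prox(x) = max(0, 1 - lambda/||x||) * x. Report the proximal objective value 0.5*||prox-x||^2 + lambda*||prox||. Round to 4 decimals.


Step 1: Compute ||x||.
||x|| = 11.2576
Step 2: Compute scaling factor.
scale = max(0, 1 - 3.83/11.2576) = 0.6598
Step 3: prox(x) = [-2.1326, 1.5114, 4.6792, -5.1422]
||prox(x)|| = 7.4276
Step 4: Proximal objective.
0.5*||prox-x||^2 = 7.3345
lambda*||prox|| = 28.4477
Total = 35.7821


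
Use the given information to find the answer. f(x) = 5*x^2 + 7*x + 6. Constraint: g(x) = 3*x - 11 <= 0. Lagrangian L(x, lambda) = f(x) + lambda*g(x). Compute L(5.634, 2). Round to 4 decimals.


Step 1: Evaluate f(x).
f(5.634) = 5*5.634^2 + 7*5.634 + 6 = 204.1478
Step 2: Evaluate g(x).
g(5.634) = 3*5.634 - 11 = 5.902
Step 3: Compute Lagrangian.
L = 204.1478 + 2*5.902 = 215.9518


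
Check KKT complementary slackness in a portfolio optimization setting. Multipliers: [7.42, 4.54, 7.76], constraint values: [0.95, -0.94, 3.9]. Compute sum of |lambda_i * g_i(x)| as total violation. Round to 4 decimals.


KKT complementary slackness check:
lambda_1 * g_1 = 7.42 * 0.95 = 7.049
lambda_2 * g_2 = 4.54 * -0.94 = -4.2676
lambda_3 * g_3 = 7.76 * 3.9 = 30.264
Total violation = 7.049 + 4.2676 + 30.264 = 41.5806


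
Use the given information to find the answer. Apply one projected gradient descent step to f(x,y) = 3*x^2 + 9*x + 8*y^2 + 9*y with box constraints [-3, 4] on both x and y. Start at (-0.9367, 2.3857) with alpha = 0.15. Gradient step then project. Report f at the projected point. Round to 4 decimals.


Step 1: Compute gradient at (-0.9367, 2.3857).
grad_x = 2*3*-0.9367 + 9 = 3.3798
grad_y = 2*8*2.3857 + 9 = 47.1712
Step 2: Gradient step.
x_raw = -0.9367 - 0.15*3.3798 = -1.4437
y_raw = 2.3857 - 0.15*47.1712 = -4.69
Step 3: Project onto [-3, 4].
x_proj = clip(-1.4437) = -1.4437
y_proj = clip(-4.69) = -3.0
Step 4: Evaluate f.
f(-1.4437, -3.0) = 38.2595


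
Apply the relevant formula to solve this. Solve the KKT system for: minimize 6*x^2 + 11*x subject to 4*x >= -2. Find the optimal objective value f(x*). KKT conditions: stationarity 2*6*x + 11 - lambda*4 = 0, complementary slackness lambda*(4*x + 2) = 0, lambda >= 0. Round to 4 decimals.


Step 1: Try lambda = 0 (constraint inactive).
x_unc = -11/(2*6) = -0.9167
Check: 4*-0.9167 = -3.6668 < -2 -- violated!
Step 2: Constraint must be active: 4*x = -2
x* = -2/4 = -0.5
lambda = (2*6*(-0.5) + 11)/4 = 1.25
Step 3: Compute optimal value.
f(x*) = 6*(-0.5)^2 + 11*(-0.5) = -4.0


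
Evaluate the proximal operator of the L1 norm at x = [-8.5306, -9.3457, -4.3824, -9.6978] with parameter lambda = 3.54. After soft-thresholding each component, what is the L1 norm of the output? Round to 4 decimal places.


Soft-thresholding with lambda = 3.54:
prox(-8.5306) = sign(-8.5306)*max(|-8.5306| - 3.54, 0) = -4.9906
prox(-9.3457) = sign(-9.3457)*max(|-9.3457| - 3.54, 0) = -5.8057
prox(-4.3824) = sign(-4.3824)*max(|-4.3824| - 3.54, 0) = -0.8424
prox(-9.6978) = sign(-9.6978)*max(|-9.6978| - 3.54, 0) = -6.1578
prox(x) = [-4.9906, -5.8057, -0.8424, -6.1578]
||prox(x)||_1 = 4.9906 + 5.8057 + 0.8424 + 6.1578 = 17.7965


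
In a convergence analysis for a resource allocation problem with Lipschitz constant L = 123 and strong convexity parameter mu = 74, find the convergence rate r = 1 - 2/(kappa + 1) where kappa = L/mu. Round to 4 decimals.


Step 1: Compute the condition number.
kappa = L/mu = 123/74 = 1.6622
Step 2: Compute the convergence rate.
r = 1 - 2/(kappa + 1) = 1 - 2*mu/(L + mu) = (L - mu)/(L + mu) = 49/197 = 0.2487


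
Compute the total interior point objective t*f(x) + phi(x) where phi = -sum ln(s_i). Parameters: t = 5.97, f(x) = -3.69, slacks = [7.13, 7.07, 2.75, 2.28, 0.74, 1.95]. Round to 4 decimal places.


Step 1: Compute log-barrier.
ln values: [1.9643, 1.9559, 1.0116, 0.8242, -0.3011, 0.6678]
phi = -(1.9643 + 1.9559 + 1.0116 + 0.8242 - 0.3011 + 0.6678) = -6.1227
Step 2: Compute augmented objective.
t*f(x) = 5.97*-3.69 = -22.0293
Total = -22.0293 - 6.1227 = -28.152


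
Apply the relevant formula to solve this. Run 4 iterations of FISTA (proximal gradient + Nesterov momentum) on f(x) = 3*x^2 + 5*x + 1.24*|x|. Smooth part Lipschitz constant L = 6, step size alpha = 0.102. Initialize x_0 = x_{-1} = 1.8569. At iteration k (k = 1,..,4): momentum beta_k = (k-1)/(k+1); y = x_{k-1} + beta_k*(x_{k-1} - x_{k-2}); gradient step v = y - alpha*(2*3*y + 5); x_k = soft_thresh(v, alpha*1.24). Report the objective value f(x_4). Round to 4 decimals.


FISTA on f(x) = 3*x^2 + 5*x + 1.24*|x|
L = 6, alpha = 0.102
Iteration 1: beta = 0.0, y = 1.8569 + 0.0*(1.8569 - 1.8569) = 1.8569
  grad(y) = 16.1414, v = y - alpha*grad = 0.2105
  prox(v) = soft_thresh(0.2105, 0.1265) = 0.084
Iteration 2: beta = 0.3333, y = 0.084 + 0.3333*(0.084 - 1.8569) = -0.507
  grad(y) = 1.9582, v = y - alpha*grad = -0.7067
  prox(v) = soft_thresh(-0.7067, 0.1265) = -0.5802
Iteration 3: beta = 0.5, y = -0.5802 + 0.5*(-0.5802 - 0.084) = -0.9123
  grad(y) = -0.474, v = y - alpha*grad = -0.864
  prox(v) = soft_thresh(-0.864, 0.1265) = -0.7375
Iteration 4: beta = 0.6, y = -0.7375 + 0.6*(-0.7375 + 0.5802) = -0.8319
  grad(y) = 0.0087, v = y - alpha*grad = -0.8328
  prox(v) = soft_thresh(-0.8328, 0.1265) = -0.7063
f(x_4) = 3*(-0.7063)^2 + 5*(-0.7063) + 1.24*|-0.7063| = -1.1591


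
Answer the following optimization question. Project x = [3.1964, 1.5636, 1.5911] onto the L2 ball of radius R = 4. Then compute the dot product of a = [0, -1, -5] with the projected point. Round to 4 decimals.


Step 1: Compute ||x|| (intermediates to 6 decimals).
||x|| = sqrt(3.1964^2 + 1.5636^2 + 1.5911^2) = 3.897873
Step 2: Project.
Since ||x|| <= R, proj = x (no scaling needed).
proj(x) = [3.1964, 1.5636, 1.5911]
Step 3: Dot product.
a^T * proj(x) = 0*3.1964 - 1*1.5636 - 5*1.5911 = -9.5191


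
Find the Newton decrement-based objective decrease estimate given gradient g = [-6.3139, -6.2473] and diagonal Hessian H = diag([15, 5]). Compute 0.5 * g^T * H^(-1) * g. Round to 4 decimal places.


Step 1: H is diagonal, so H^(-1) * g = [-0.4209, -1.2495].
Step 2: g^T H^(-1) g = sum_i g_i^2 / H_ii
  = (-6.3139)^2/15 + (-6.2473)^2/5
  = 2.6577 + 7.8058 = 10.4634
Step 3: Objective decrease = 0.5 * g^T H^(-1) g = 5.2317


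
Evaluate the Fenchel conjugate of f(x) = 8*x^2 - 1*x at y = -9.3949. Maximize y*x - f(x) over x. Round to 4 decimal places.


f*(y) = sup_x {y*x - a*x^2 - b*x} = sup_x {(y-b)*x - a*x^2}
FOC: (y - b) - 2a*x = 0 => x* = (y - b)/(2a)
x* = (-9.3949 + 1)/(2*8) = -0.5247
f*(-9.3949) = (y-b)^2/(4a) = (-9.3949 + 1)^2/(4*8)
= 70.4743/32 = 2.2023


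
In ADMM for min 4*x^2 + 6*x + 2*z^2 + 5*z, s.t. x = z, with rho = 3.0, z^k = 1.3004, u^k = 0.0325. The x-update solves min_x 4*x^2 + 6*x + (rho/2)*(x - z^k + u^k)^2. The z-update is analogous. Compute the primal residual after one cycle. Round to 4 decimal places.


ADMM iteration with rho = 3.0, z^k = 1.3004, u^k = 0.0325
Step 1: x-update.
Minimize 4*x^2 + 6*x + (3.0/2)*(x - 1.3004 + 0.0325)^2
FOC: (2*4 + 3.0)*x = -6 + 3.0*(1.3004 - 0.0325)
x^{k+1} = -0.1997
Step 2: z-update.
Minimize 2*z^2 + 5*z + (3.0/2)*(-0.1997 - z + 0.0325)^2
FOC: (2*2 + 3.0)*z = -5 + 3.0*(-0.1997 + 0.0325)
z^{k+1} = -0.7859
Step 3: u-update.
u^{k+1} = 0.0325 - 0.1997 + 0.7859 = 0.6188
Step 4: Primal residual = |-0.1997 + 0.7859| = 0.5863


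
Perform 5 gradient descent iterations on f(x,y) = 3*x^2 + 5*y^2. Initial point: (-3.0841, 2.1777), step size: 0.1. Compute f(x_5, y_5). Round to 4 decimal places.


Gradient descent on f(x,y) = 3*x^2 + 5*y^2.
Starting point: (-3.0841, 2.1777), alpha = 0.1
Step 1: grad_x = 2*3*-3.0841 = -18.5046, grad_y = 2*5*2.1777 = 21.777
  x_1 = -3.0841 - 0.1*-18.5046 = -1.2336
  y_1 = 2.1777 - 0.1*21.777 = 0.0
Step 2: grad_x = 2*3*-1.2336 = -7.4018, grad_y = 2*5*0.0 = 0.0
  x_2 = -1.2336 - 0.1*-7.4018 = -0.4935
  y_2 = 0.0 - 0.1*0.0 = 0.0
Step 3: grad_x = 2*3*-0.4935 = -2.9607, grad_y = 2*5*0.0 = 0.0
  x_3 = -0.4935 - 0.1*-2.9607 = -0.1974
  y_3 = 0.0 - 0.1*0.0 = 0.0
Step 4: grad_x = 2*3*-0.1974 = -1.1843, grad_y = 2*5*0.0 = 0.0
  x_4 = -0.1974 - 0.1*-1.1843 = -0.079
  y_4 = 0.0 - 0.1*0.0 = 0.0
Step 5: grad_x = 2*3*-0.079 = -0.4737, grad_y = 2*5*0.0 = 0.0
  x_5 = -0.079 - 0.1*-0.4737 = -0.0316
  y_5 = 0.0 - 0.1*0.0 = 0.0
f(-0.0316, 0.0) = 3*(-0.0316)^2 + 5*0.0^2 = 0.003


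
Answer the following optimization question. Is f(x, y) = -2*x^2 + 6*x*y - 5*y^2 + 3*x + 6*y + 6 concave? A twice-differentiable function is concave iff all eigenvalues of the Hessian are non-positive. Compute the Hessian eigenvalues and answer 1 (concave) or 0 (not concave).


The Hessian of f(x,y) = -2*x^2 + 6*x*y - 5*y^2 + 3*x + 6*y + 6 is:
H = [[-4, 6], [6, -10]]
Trace = -4 - 10 = -14
Determinant = -4*-10 - (6)^2 = 4
Discriminant = (-14)^2 - 4*4 = 180.0
Eigenvalues: lambda_1 = -13.7082, lambda_2 = -0.2918
The function is concave.

1


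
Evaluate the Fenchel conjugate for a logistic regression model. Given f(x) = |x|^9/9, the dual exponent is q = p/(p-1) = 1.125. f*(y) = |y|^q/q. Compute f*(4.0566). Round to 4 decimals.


The conjugate exponent q satisfies 1/p + 1/q = 1.
p = 9, so q = 9/(9 - 1) = 1.125
|y|^q = 4.0566^1.125 = 4.8326
f*(4.0566) = 4.8326 / 1.125 = 4.2957


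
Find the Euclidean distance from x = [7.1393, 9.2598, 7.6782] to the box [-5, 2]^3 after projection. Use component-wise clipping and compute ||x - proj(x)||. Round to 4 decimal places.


Project each component onto [-5, 2].
clip(7.1393) = 2.0, clip(9.2598) = 2.0, clip(7.6782) = 2.0
Projection = [2.0, 2.0, 2.0]
Squared diffs: [26.4124, 52.7047, 32.242]
Distance = sqrt(111.3591) = 10.5527


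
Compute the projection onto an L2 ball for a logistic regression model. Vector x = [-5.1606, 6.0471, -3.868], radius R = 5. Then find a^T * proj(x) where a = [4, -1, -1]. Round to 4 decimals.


Step 1: Compute ||x|| (intermediates to 6 decimals).
||x|| = sqrt((-5.1606)^2 + 6.0471^2 + (-3.868)^2) = 8.84085
Step 2: Project.
Since ||x|| > R, scale = R/||x|| = 5/8.84085 = 0.565556, proj(x) = scale * x
proj(x) = [-2.918608, 3.419974, -2.187571]
Step 3: Dot product.
a^T * proj(x) = 4*(-2.918608) - 1*3.419974 - 1*(-2.187571) = -12.9068


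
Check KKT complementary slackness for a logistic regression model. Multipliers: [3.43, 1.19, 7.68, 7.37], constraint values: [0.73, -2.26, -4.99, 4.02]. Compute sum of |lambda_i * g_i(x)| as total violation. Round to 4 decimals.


KKT complementary slackness check:
lambda_1 * g_1 = 3.43 * 0.73 = 2.5039
lambda_2 * g_2 = 1.19 * -2.26 = -2.6894
lambda_3 * g_3 = 7.68 * -4.99 = -38.3232
lambda_4 * g_4 = 7.37 * 4.02 = 29.6274
Total violation = 2.5039 + 2.6894 + 38.3232 + 29.6274 = 73.1439


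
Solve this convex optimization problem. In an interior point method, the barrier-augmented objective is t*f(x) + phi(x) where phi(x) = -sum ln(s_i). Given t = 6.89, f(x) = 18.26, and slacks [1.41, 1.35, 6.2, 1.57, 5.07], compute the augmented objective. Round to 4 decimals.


Step 1: Compute log-barrier.
ln values: [0.3436, 0.3001, 1.8245, 0.4511, 1.6233]
phi = -(0.3436 + 0.3001 + 1.8245 + 0.4511 + 1.6233) = -4.5427
Step 2: Compute augmented objective.
t*f(x) = 6.89*18.26 = 125.8114
Total = 125.8114 - 4.5427 = 121.2687


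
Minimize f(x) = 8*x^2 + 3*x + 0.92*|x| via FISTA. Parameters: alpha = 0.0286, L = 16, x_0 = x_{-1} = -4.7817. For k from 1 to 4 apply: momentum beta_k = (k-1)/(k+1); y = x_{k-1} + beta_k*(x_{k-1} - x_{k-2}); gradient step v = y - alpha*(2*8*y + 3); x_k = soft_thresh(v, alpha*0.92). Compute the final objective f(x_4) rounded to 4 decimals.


FISTA on f(x) = 8*x^2 + 3*x + 0.92*|x|
L = 16, alpha = 0.0286
Iteration 1: beta = 0.0, y = -4.7817 + 0.0*(-4.7817 + 4.7817) = -4.7817
  grad(y) = -73.5072, v = y - alpha*grad = -2.6794
  prox(v) = soft_thresh(-2.6794, 0.0263) = -2.6531
Iteration 2: beta = 0.3333, y = -2.6531 + 0.3333*(-2.6531 + 4.7817) = -1.9435
  grad(y) = -28.0967, v = y - alpha*grad = -1.14
  prox(v) = soft_thresh(-1.14, 0.0263) = -1.1137
Iteration 3: beta = 0.5, y = -1.1137 + 0.5*(-1.1137 + 2.6531) = -0.344
  grad(y) = -2.5033, v = y - alpha*grad = -0.2724
  prox(v) = soft_thresh(-0.2724, 0.0263) = -0.2461
Iteration 4: beta = 0.6, y = -0.2461 + 0.6*(-0.2461 + 1.1137) = 0.2745
  grad(y) = 7.3923, v = y - alpha*grad = 0.0631
  prox(v) = soft_thresh(0.0631, 0.0263) = 0.0368
f(x_4) = 8*0.0368^2 + 3*0.0368 + 0.92*|0.0368| = 0.155


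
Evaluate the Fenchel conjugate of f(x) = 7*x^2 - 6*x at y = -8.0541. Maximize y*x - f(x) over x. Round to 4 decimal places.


f*(y) = sup_x {y*x - a*x^2 - b*x} = sup_x {(y-b)*x - a*x^2}
FOC: (y - b) - 2a*x = 0 => x* = (y - b)/(2a)
x* = (-8.0541 + 6)/(2*7) = -0.1467
f*(-8.0541) = (y-b)^2/(4a) = (-8.0541 + 6)^2/(4*7)
= 4.2193/28 = 0.1507


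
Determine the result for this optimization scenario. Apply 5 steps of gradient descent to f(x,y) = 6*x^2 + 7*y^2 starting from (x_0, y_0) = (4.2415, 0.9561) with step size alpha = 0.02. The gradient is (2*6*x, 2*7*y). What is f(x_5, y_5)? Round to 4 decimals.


Gradient descent on f(x,y) = 6*x^2 + 7*y^2.
Starting point: (4.2415, 0.9561), alpha = 0.02
Step 1: grad_x = 2*6*4.2415 = 50.898, grad_y = 2*7*0.9561 = 13.3854
  x_1 = 4.2415 - 0.02*50.898 = 3.2235
  y_1 = 0.9561 - 0.02*13.3854 = 0.6884
Step 2: grad_x = 2*6*3.2235 = 38.6825, grad_y = 2*7*0.6884 = 9.6375
  x_2 = 3.2235 - 0.02*38.6825 = 2.4499
  y_2 = 0.6884 - 0.02*9.6375 = 0.4956
Step 3: grad_x = 2*6*2.4499 = 29.3987, grad_y = 2*7*0.4956 = 6.939
  x_3 = 2.4499 - 0.02*29.3987 = 1.8619
  y_3 = 0.4956 - 0.02*6.939 = 0.3569
Step 4: grad_x = 2*6*1.8619 = 22.343, grad_y = 2*7*0.3569 = 4.9961
  x_4 = 1.8619 - 0.02*22.343 = 1.4151
  y_4 = 0.3569 - 0.02*4.9961 = 0.2569
Step 5: grad_x = 2*6*1.4151 = 16.9807, grad_y = 2*7*0.2569 = 3.5972
  x_5 = 1.4151 - 0.02*16.9807 = 1.0754
  y_5 = 0.2569 - 0.02*3.5972 = 0.185
f(1.0754, 0.185) = 6*1.0754^2 + 7*0.185^2 = 7.179


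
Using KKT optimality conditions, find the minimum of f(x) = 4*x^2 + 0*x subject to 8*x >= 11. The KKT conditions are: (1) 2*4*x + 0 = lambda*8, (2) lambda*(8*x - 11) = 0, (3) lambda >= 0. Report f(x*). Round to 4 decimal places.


Step 1: Try lambda = 0 (constraint inactive).
x_unc = 0/(2*4) = 0.0
Check: 8*0.0 = 0.0 < 11 -- violated!
Step 2: Constraint must be active: 8*x = 11
x* = 11/8 = 1.375
lambda = (2*4*1.375 + 0)/8 = 1.375
Step 3: Compute optimal value.
f(x*) = 4*1.375^2 + 0*1.375 = 7.5625


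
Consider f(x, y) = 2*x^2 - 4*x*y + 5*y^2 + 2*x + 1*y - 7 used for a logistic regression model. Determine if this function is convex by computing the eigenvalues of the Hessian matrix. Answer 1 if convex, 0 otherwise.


The Hessian of f(x,y) = 2*x^2 - 4*x*y + 5*y^2 + 2*x + 1*y - 7 is:
H = [[4, -4], [-4, 10]]
Trace = 4 + 10 = 14
Determinant = 4*10 - (-4)^2 = 24
Discriminant = (14)^2 - 4*24 = 100.0
Eigenvalues: lambda_1 = 2.0, lambda_2 = 12.0
The function is convex.

1


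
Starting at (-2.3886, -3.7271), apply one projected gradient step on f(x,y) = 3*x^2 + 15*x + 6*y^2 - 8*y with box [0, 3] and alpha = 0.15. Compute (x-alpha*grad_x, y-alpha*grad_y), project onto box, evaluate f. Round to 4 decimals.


Step 1: Compute gradient at (-2.3886, -3.7271).
grad_x = 2*3*-2.3886 + 15 = 0.6684
grad_y = 2*6*-3.7271 - 8 = -52.7252
Step 2: Gradient step.
x_raw = -2.3886 - 0.15*0.6684 = -2.4889
y_raw = -3.7271 - 0.15*-52.7252 = 4.1817
Step 3: Project onto [0, 3].
x_proj = clip(-2.4889) = 0.0
y_proj = clip(4.1817) = 3.0
Step 4: Evaluate f.
f(0.0, 3.0) = 30.0


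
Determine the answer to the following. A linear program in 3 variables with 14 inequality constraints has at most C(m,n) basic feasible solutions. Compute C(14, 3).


Each vertex corresponds to some choice of n active constraints out of m, so the number of vertices is at most C(m, n) = m! / (n!(m-n)!).
m = 14, n = 3
Numerator: 14 * 13 * 12
Denominator: 3! = 6
C(14, 3) = 364


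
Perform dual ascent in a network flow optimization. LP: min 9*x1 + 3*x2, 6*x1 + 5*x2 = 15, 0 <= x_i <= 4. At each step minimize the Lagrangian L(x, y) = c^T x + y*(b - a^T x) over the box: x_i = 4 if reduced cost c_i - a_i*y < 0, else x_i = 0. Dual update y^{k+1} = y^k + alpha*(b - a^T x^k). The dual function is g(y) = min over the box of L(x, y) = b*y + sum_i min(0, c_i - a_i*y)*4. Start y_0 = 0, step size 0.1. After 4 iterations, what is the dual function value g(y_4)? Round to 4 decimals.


Dual ascent for LP: min 9*x1 + 3*x2, 6*x1 + 5*x2 = 15, 0 <= x_i <= 4
Step 1: y^k = 0.0, reduced costs: (9.0, 3.0)
  x^k = (0.0, 0.0), subgradient = b - a^T x = 15.0
  y^{k+1} = 0.0 + 0.1*15.0 = 1.5
Step 2: y^k = 1.5, reduced costs: (0.0, -4.5)
  x^k = (0.0, 4.0), subgradient = b - a^T x = -5.0
  y^{k+1} = 1.5 + 0.1*-5.0 = 1.0
Step 3: y^k = 1.0, reduced costs: (3.0, -2.0)
  x^k = (0.0, 4.0), subgradient = b - a^T x = -5.0
  y^{k+1} = 1.0 + 0.1*-5.0 = 0.5
Step 4: y^k = 0.5, reduced costs: (6.0, 0.5)
  x^k = (0.0, 0.0), subgradient = b - a^T x = 15.0
  y^{k+1} = 0.5 + 0.1*15.0 = 2.0
Dual objective at y_4 = 2.0: reduced costs (-3.0, -7.0), box minimizer x = (4.0, 4.0)
g(y_4) = b*y + (c1 - a1*y)*x1 + (c2 - a2*y)*x2 = 15*2.0 + (-3.0)*4.0 + (-7.0)*4.0 = 30.0 - 12.0 - 28.0 = -10.0


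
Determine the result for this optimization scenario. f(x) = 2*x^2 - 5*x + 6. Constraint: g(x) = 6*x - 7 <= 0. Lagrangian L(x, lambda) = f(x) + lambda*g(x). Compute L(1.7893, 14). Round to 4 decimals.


Step 1: Evaluate f(x).
f(1.7893) = 2*1.7893^2 - 5*1.7893 + 6 = 3.4567
Step 2: Evaluate g(x).
g(1.7893) = 6*1.7893 - 7 = 3.7358
Step 3: Compute Lagrangian.
L = 3.4567 + 14*3.7358 = 55.7579


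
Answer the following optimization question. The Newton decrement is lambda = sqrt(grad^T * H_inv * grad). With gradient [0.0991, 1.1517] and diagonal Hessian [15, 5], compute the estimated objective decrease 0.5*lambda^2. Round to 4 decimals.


Step 1: H is diagonal, so H^(-1) * g = [0.0066, 0.2303].
Step 2: g^T H^(-1) g = sum_i g_i^2 / H_ii
  = (0.0991)^2/15 + (1.1517)^2/5
  = 0.0007 + 0.2653 = 0.2659
Step 3: Objective decrease = 0.5 * g^T H^(-1) g = 0.133


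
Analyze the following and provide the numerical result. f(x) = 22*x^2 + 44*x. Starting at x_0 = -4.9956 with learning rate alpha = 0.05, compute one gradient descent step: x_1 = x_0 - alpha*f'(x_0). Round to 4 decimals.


We compute the gradient at x_0 and apply the update.
f'(x) = 44*x + 44
f'(-4.9956) = 44*-4.9956 + 44 = -175.8064
x_1 = -4.9956 - 0.05*-175.8064 = 3.7947


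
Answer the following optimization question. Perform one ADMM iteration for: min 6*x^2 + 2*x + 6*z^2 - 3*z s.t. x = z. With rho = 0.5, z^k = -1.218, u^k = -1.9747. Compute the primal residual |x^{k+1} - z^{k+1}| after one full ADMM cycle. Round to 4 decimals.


ADMM iteration with rho = 0.5, z^k = -1.218, u^k = -1.9747
Step 1: x-update.
Minimize 6*x^2 + 2*x + (0.5/2)*(x + 1.218 - 1.9747)^2
FOC: (2*6 + 0.5)*x = -2 + 0.5*(-1.218 + 1.9747)
x^{k+1} = -0.1297
Step 2: z-update.
Minimize 6*z^2 - 3*z + (0.5/2)*(-0.1297 - z - 1.9747)^2
FOC: (2*6 + 0.5)*z = 3 + 0.5*(-0.1297 - 1.9747)
z^{k+1} = 0.1558
Step 3: u-update.
u^{k+1} = -1.9747 - 0.1297 - 0.1558 = -2.2603
Step 4: Primal residual = |-0.1297 - 0.1558| = 0.2856


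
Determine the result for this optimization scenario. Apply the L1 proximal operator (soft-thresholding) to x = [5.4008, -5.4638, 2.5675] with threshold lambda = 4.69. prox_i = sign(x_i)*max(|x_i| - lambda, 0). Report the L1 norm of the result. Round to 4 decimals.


Soft-thresholding with lambda = 4.69:
prox(5.4008) = sign(5.4008)*max(|5.4008| - 4.69, 0) = 0.7108
prox(-5.4638) = sign(-5.4638)*max(|-5.4638| - 4.69, 0) = -0.7738
prox(2.5675) = sign(2.5675)*max(|2.5675| - 4.69, 0) = 0.0
prox(x) = [0.7108, -0.7738, 0.0]
||prox(x)||_1 = 0.7108 + 0.7738 + 0.0 = 1.4846


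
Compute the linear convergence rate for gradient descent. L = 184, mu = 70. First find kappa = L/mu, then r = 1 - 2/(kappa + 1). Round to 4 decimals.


Step 1: Compute the condition number.
kappa = L/mu = 184/70 = 2.6286
Step 2: Compute the convergence rate.
r = 1 - 2/(kappa + 1) = 1 - 2*mu/(L + mu) = (L - mu)/(L + mu) = 114/254 = 0.4488


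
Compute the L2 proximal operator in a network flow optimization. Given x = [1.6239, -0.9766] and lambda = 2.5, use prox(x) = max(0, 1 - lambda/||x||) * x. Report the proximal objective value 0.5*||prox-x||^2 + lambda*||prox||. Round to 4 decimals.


Step 1: Compute ||x||.
||x|| = 1.8949
Step 2: Compute scaling factor.
scale = max(0, 1 - 2.5/1.8949) = 0.0
Step 3: prox(x) = [0.0, -0.0]
||prox(x)|| = 0.0
Step 4: Proximal objective.
0.5*||prox-x||^2 = 1.7954
lambda*||prox|| = 0.0
Total = 1.7954


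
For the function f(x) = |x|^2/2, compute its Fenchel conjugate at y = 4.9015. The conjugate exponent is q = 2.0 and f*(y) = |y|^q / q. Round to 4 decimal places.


The conjugate exponent q satisfies 1/p + 1/q = 1.
p = 2, so q = 2/(2 - 1) = 2.0
|y|^q = 4.9015^2.0 = 24.0247
f*(4.9015) = 24.0247 / 2.0 = 12.0124


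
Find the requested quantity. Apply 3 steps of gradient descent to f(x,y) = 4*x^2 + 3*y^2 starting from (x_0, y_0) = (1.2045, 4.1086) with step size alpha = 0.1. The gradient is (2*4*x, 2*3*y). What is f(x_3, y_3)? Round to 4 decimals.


Gradient descent on f(x,y) = 4*x^2 + 3*y^2.
Starting point: (1.2045, 4.1086), alpha = 0.1
Step 1: grad_x = 2*4*1.2045 = 9.636, grad_y = 2*3*4.1086 = 24.6516
  x_1 = 1.2045 - 0.1*9.636 = 0.2409
  y_1 = 4.1086 - 0.1*24.6516 = 1.6434
Step 2: grad_x = 2*4*0.2409 = 1.9272, grad_y = 2*3*1.6434 = 9.8606
  x_2 = 0.2409 - 0.1*1.9272 = 0.0482
  y_2 = 1.6434 - 0.1*9.8606 = 0.6574
Step 3: grad_x = 2*4*0.0482 = 0.3854, grad_y = 2*3*0.6574 = 3.9443
  x_3 = 0.0482 - 0.1*0.3854 = 0.0096
  y_3 = 0.6574 - 0.1*3.9443 = 0.263
f(0.0096, 0.263) = 4*0.0096^2 + 3*0.263^2 = 0.2078


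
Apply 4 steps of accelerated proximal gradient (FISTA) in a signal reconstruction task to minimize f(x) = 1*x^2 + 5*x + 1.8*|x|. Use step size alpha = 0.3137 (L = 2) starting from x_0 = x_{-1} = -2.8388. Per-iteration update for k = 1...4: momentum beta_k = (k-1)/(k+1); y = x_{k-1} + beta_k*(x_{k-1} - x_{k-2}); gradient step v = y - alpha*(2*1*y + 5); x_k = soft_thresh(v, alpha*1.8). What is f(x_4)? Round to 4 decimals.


FISTA on f(x) = 1*x^2 + 5*x + 1.8*|x|
L = 2, alpha = 0.3137
Iteration 1: beta = 0.0, y = -2.8388 + 0.0*(-2.8388 + 2.8388) = -2.8388
  grad(y) = -0.6776, v = y - alpha*grad = -2.6262
  prox(v) = soft_thresh(-2.6262, 0.5647) = -2.0616
Iteration 2: beta = 0.3333, y = -2.0616 + 0.3333*(-2.0616 + 2.8388) = -1.8025
  grad(y) = 1.395, v = y - alpha*grad = -2.2401
  prox(v) = soft_thresh(-2.2401, 0.5647) = -1.6755
Iteration 3: beta = 0.5, y = -1.6755 + 0.5*(-1.6755 + 2.0616) = -1.4824
  grad(y) = 2.0352, v = y - alpha*grad = -2.1208
  prox(v) = soft_thresh(-2.1208, 0.5647) = -1.5562
Iteration 4: beta = 0.6, y = -1.5562 + 0.6*(-1.5562 + 1.6755) = -1.4846
  grad(y) = 2.0308, v = y - alpha*grad = -2.1217
  prox(v) = soft_thresh(-2.1217, 0.5647) = -1.557
f(x_4) = 1*(-1.557)^2 + 5*(-1.557) + 1.8*|-1.557| = -2.5582


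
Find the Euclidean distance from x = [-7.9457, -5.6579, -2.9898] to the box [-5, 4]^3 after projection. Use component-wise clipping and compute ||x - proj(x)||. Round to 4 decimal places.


Project each component onto [-5, 4].
clip(-7.9457) = -5.0, clip(-5.6579) = -5.0, clip(-2.9898) = -2.9898
Projection = [-5.0, -5.0, -2.9898]
Squared diffs: [8.6771, 0.4328, 0.0]
Distance = sqrt(9.1099) = 3.0183


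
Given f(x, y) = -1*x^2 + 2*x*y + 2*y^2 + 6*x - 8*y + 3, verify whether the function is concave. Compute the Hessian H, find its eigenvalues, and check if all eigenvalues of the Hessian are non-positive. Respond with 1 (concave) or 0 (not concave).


The Hessian of f(x,y) = -1*x^2 + 2*x*y + 2*y^2 + 6*x - 8*y + 3 is:
H = [[-2, 2], [2, 4]]
Trace = -2 + 4 = 2
Determinant = -2*4 - (2)^2 = -12
Discriminant = (2)^2 - 4*-12 = 52.0
Eigenvalues: lambda_1 = -2.6056, lambda_2 = 4.6056
The function is not concave.

0


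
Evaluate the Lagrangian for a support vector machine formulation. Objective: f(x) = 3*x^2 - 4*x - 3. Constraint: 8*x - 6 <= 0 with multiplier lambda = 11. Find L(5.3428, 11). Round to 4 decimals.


Step 1: Evaluate f(x).
f(5.3428) = 3*5.3428^2 - 4*5.3428 - 3 = 61.2653
Step 2: Evaluate g(x).
g(5.3428) = 8*5.3428 - 6 = 36.7424
Step 3: Compute Lagrangian.
L = 61.2653 + 11*36.7424 = 465.4317


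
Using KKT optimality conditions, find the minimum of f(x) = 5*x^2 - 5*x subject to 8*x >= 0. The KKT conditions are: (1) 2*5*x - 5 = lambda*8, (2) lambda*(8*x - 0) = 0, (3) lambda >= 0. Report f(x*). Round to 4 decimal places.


Step 1: Try lambda = 0 (constraint inactive).
Stationarity: 2*5*x - 5 = 0
x* = 5/(2*5) = 0.5
Check constraint: 8*0.5 = 4.0 >= 0 -- satisfied.
Step 2: Compute optimal value.
f(x*) = 5*0.5^2 - 5*0.5 = -1.25


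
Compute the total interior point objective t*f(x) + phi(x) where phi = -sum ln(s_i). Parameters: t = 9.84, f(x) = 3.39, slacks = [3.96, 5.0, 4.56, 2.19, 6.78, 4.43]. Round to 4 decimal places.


Step 1: Compute log-barrier.
ln values: [1.3762, 1.6094, 1.5173, 0.7839, 1.914, 1.4884]
phi = -(1.3762 + 1.6094 + 1.5173 + 0.7839 + 1.914 + 1.4884) = -8.6893
Step 2: Compute augmented objective.
t*f(x) = 9.84*3.39 = 33.3576
Total = 33.3576 - 8.6893 = 24.6683


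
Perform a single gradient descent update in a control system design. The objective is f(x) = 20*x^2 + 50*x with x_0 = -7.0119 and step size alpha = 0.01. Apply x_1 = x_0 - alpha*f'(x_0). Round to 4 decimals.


We compute the gradient at x_0 and apply the update.
f'(x) = 40*x + 50
f'(-7.0119) = 40*-7.0119 + 50 = -230.476
x_1 = -7.0119 - 0.01*-230.476 = -4.7071


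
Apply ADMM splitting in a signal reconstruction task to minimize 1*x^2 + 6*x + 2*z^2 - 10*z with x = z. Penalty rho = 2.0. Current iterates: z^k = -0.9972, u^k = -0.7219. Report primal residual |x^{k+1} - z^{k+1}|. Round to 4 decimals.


ADMM iteration with rho = 2.0, z^k = -0.9972, u^k = -0.7219
Step 1: x-update.
Minimize 1*x^2 + 6*x + (2.0/2)*(x + 0.9972 - 0.7219)^2
FOC: (2*1 + 2.0)*x = -6 + 2.0*(-0.9972 + 0.7219)
x^{k+1} = -1.6377
Step 2: z-update.
Minimize 2*z^2 - 10*z + (2.0/2)*(-1.6377 - z - 0.7219)^2
FOC: (2*2 + 2.0)*z = 10 + 2.0*(-1.6377 - 0.7219)
z^{k+1} = 0.8802
Step 3: u-update.
u^{k+1} = -0.7219 - 1.6377 - 0.8802 = -3.2397
Step 4: Primal residual = |-1.6377 - 0.8802| = 2.5178
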